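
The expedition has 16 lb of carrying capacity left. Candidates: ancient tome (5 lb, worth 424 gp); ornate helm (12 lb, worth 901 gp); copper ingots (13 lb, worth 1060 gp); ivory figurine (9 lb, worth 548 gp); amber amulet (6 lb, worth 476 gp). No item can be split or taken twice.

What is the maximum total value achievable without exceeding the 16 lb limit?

1060

Density check — ancient tome 84.80, copper ingots 81.54, amber amulet 79.33, ornate helm 75.08 are the best per lb.
Greedy by ratio would take ancient tome + amber amulet: 11 lb used, total 900.
Dropping ancient tome and amber amulet frees 11 lb; slotting in copper ingots (13 lb) lifts the total to 1060 at 13 lb.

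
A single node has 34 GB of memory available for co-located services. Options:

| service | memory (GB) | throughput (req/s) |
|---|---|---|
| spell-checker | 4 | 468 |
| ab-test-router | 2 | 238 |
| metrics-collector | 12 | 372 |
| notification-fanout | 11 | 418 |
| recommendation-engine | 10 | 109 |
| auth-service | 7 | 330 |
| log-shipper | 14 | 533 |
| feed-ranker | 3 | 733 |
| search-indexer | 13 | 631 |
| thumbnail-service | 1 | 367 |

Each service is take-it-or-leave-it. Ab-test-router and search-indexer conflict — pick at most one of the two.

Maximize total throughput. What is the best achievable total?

2669

Density check — thumbnail-service 367.00, feed-ranker 244.33, ab-test-router 119.00 are the best per GB.
Best packing: spell-checker + ab-test-router + auth-service + log-shipper + feed-ranker + thumbnail-service — 31 GB, 2669 total.
The closest alternative, spell-checker + notification-fanout + feed-ranker + search-indexer + thumbnail-service, reaches only 2617.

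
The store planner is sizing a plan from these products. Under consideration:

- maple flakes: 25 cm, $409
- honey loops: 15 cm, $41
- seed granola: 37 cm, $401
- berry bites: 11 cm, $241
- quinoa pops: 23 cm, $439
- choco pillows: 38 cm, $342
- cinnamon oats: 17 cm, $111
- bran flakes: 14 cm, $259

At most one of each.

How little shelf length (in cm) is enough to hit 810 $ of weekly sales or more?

Minimise cm subject to total weekly sales ≥ 810.
maple flakes + quinoa pops: 848 weekly sales at 48 cm.
Below 48 cm the best achievable stays under 810.

48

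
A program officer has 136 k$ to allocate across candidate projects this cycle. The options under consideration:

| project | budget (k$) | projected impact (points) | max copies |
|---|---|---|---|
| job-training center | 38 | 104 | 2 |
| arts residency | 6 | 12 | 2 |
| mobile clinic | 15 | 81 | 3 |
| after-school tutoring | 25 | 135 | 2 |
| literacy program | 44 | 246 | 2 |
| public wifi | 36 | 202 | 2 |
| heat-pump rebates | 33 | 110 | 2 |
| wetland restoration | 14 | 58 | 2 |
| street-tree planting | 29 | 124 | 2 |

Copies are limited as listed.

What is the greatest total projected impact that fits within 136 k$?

745

Taking the top-ratio projects first gives mobile clinic + literacy program + 2×public wifi for 731 (131 k$).
Replace public wifi with mobile clinic + after-school tutoring: the trade gains 14 net, giving 745 at 135 k$.
No other feasible combination exceeds 745.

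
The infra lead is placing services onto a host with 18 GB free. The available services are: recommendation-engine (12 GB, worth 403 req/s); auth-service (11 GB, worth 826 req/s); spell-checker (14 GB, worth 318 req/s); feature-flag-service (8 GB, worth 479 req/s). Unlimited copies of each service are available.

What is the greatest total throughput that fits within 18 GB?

By throughput per GB: auth-service 75.09, feature-flag-service 59.88, recommendation-engine 33.58 lead.
The ratio heuristic lands on auth-service (826) but leaves 7 GB idle.
The 11 GB tied up in auth-service is better spent on 2×feature-flag-service — total rises to 958 (16 GB).

958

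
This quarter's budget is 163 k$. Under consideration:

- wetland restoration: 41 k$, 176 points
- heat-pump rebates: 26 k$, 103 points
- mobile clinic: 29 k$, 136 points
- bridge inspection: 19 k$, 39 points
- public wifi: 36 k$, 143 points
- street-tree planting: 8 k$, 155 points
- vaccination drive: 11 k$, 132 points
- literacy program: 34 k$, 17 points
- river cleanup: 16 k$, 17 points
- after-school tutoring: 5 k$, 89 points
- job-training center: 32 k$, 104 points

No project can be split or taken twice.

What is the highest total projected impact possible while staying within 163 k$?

935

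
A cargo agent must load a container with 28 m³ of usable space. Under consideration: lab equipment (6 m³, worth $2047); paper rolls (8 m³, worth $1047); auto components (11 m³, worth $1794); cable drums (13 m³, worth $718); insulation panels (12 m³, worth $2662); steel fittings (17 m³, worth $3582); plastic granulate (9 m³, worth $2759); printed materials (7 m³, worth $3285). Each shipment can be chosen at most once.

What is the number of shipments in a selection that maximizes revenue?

Best achievable revenue is 8706.
One optimal bundle: insulation panels + plastic granulate + printed materials (28 m³).
Every optimal selection uses 3 shipments.

3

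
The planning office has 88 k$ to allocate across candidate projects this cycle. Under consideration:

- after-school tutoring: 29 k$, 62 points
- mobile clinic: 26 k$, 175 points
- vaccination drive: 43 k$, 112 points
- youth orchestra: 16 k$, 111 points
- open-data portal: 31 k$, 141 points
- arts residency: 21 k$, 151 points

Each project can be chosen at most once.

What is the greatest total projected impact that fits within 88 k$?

Filling by ratio: mobile clinic + youth orchestra + arts residency for 437, with 25 k$ left unused.
Replace youth orchestra with open-data portal: the trade gains 30 net, giving 467 at 78 k$.

467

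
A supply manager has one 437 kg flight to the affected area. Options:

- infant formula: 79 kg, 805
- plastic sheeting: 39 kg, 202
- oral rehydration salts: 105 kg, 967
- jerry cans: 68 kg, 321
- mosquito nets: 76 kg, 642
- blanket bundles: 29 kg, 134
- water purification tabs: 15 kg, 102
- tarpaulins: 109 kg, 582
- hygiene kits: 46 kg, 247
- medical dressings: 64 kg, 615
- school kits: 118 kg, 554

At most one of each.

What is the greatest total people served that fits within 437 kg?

Greedy by ratio would take infant formula + plastic sheeting + oral rehydration salts + mosquito nets + water purification tabs + hygiene kits + medical dressings: 424 kg used, total 3580.
Replace plastic sheeting and water purification tabs and hygiene kits with tarpaulins: the trade gains 31 net, giving 3611 at 433 kg.
That's the maximum — no swap from here does better than 3611.

3611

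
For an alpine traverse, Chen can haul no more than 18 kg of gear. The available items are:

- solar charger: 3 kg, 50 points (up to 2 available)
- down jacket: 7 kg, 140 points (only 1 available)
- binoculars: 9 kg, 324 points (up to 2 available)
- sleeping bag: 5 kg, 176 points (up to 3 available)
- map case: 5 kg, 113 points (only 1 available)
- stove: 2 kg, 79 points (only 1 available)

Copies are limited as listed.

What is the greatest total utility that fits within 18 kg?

Taking the top-ratio items first gives binoculars + sleeping bag + stove for 579 (16 kg).
Dropping sleeping bag and stove frees 7 kg; slotting in binoculars (9 kg) lifts the total to 648 at 18 kg.
Nothing else within 18 kg beats 648.

648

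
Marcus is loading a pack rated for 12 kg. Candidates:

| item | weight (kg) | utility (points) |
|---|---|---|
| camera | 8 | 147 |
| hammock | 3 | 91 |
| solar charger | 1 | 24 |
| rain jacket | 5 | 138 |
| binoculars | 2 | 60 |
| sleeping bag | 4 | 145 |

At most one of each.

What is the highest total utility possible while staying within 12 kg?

374

The ratio heuristic lands on hammock + solar charger + binoculars + sleeping bag (320) but leaves 2 kg idle.
Replace solar charger and binoculars with rain jacket: the trade gains 54 net, giving 374 at 12 kg.
An exhaustive check of the 64 subsets confirms 374.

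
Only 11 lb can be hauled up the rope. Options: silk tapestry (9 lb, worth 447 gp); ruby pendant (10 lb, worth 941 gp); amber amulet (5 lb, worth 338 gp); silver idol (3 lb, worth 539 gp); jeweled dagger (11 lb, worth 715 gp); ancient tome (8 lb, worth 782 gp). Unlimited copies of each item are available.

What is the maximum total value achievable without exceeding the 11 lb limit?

Taking 3×silver idol: 9 lb used, 1617 in value.
No other feasible combination exceeds 1617.

1617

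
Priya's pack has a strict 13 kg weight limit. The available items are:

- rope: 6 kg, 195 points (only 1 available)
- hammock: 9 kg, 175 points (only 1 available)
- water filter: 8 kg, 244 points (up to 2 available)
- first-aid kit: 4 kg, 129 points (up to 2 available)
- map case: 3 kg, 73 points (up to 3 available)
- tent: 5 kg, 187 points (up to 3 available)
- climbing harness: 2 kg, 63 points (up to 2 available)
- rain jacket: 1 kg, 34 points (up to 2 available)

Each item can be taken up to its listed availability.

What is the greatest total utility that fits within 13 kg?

471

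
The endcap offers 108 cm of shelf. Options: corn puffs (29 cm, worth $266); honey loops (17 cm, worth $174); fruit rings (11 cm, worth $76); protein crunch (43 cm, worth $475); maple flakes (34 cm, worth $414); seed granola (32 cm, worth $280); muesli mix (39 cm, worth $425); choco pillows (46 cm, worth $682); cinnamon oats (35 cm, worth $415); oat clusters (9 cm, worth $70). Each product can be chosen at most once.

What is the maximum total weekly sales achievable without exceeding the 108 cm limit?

1346

The ratio heuristic lands on honey loops + maple flakes + choco pillows + oat clusters (1340) but leaves 2 cm idle.
Replace oat clusters with fruit rings: the trade gains 6 net, giving 1346 at 108 cm.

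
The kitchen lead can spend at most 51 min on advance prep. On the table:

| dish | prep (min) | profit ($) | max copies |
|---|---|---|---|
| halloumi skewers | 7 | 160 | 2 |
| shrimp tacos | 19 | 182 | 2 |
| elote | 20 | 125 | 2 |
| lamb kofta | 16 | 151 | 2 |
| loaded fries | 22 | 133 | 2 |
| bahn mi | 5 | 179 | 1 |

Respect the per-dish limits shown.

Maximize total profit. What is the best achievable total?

Taking the top-ratio dishes first gives 2×halloumi skewers + shrimp tacos + bahn mi for 681 (38 min).
Replace shrimp tacos with 2×lamb kofta: the trade gains 120 net, giving 801 at 51 min.
No other feasible combination exceeds 801.

801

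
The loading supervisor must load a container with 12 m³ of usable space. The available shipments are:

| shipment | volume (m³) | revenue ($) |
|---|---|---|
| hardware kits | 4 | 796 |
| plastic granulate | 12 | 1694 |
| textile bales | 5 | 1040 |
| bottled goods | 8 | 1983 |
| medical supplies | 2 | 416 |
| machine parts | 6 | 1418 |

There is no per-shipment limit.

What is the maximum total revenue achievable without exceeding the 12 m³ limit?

A density-first pass picks bottled goods + 2×medical supplies — 2815 at 12 m³.
Dropping bottled goods and 2×medical supplies frees 12 m³; slotting in 2×machine parts (12 m³) lifts the total to 2836 at 12 m³.

2836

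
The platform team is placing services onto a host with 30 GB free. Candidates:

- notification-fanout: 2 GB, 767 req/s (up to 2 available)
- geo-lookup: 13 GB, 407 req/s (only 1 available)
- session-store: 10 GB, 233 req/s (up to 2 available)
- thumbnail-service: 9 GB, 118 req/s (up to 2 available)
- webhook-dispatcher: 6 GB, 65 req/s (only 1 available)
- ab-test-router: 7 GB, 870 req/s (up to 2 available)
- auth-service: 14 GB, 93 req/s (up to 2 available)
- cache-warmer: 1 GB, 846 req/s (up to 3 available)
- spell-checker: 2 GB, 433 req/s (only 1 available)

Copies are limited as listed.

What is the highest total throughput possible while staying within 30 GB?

Best packing: 2×notification-fanout + webhook-dispatcher + 2×ab-test-router + 3×cache-warmer + spell-checker — 29 GB, 6310 total.
No other feasible combination exceeds 6310.

6310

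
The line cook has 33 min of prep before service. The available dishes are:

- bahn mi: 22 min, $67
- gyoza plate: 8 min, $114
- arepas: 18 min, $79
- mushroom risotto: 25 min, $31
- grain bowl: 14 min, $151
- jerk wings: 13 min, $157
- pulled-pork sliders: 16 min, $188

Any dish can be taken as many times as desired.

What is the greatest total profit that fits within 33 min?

456

Best packing: 4×gyoza plate — 32 min, 456 total.
The spare 1 min is too small for any remaining dish, and no exchange beats 456.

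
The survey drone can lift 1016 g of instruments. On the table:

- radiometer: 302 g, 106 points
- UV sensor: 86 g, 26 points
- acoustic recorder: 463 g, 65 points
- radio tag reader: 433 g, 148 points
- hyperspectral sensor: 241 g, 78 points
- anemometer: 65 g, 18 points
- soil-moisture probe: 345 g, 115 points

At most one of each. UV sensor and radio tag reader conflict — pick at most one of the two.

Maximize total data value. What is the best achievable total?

Density check — radiometer 0.35, radio tag reader 0.34, soil-moisture probe 0.33, hyperspectral sensor 0.32 are the best per g.
Radiometer + radio tag reader + hyperspectral sensor uses 976 of the 1016 g and totals 332.
The closest alternative, radiometer + UV sensor + hyperspectral sensor + soil-moisture probe, reaches only 325.

332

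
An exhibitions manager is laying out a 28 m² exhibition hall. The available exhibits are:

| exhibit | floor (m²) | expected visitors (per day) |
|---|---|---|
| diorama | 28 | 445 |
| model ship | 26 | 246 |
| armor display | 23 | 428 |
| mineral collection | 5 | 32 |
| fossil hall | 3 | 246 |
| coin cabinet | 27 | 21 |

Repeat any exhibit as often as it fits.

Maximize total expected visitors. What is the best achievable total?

2214

9×fossil hall uses 27 of the 28 m² and totals 2214.
Every other selection either busts 28 m² or fails to beat 2214.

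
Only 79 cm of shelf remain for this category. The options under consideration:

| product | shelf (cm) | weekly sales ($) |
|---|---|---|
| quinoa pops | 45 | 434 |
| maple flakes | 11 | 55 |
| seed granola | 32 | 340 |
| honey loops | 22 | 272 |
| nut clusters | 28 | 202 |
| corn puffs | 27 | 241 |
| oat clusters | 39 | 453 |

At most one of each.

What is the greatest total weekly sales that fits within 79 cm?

By weekly sales per cm: honey loops 12.36, oat clusters 11.62, seed granola 10.62, quinoa pops 9.64 lead.
Taking the top-ratio products first gives maple flakes + honey loops + oat clusters for 780 (72 cm).
Dropping maple flakes and honey loops frees 33 cm; slotting in seed granola (32 cm) lifts the total to 793 at 71 cm.
Nothing else within 79 cm beats 793.

793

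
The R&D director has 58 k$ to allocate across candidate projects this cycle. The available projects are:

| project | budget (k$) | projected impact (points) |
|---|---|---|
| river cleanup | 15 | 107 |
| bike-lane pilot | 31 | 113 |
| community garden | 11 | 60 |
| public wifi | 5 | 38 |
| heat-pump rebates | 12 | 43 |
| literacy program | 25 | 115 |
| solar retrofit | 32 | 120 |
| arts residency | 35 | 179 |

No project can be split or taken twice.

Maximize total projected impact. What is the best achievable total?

A density-first pass picks river cleanup + community garden + public wifi + literacy program — 320 at 56 k$.
Replace community garden and literacy program with arts residency: the trade gains 4 net, giving 324 at 55 k$.
The closest alternative, river cleanup + community garden + public wifi + literacy program, reaches only 320.

324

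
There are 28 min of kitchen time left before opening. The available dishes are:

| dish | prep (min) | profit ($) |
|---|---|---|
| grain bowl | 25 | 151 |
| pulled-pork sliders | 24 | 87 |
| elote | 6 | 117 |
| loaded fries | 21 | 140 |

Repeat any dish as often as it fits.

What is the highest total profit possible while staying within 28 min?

468

Best packing: 4×elote — 24 min, 468 total.
No other feasible combination exceeds 468.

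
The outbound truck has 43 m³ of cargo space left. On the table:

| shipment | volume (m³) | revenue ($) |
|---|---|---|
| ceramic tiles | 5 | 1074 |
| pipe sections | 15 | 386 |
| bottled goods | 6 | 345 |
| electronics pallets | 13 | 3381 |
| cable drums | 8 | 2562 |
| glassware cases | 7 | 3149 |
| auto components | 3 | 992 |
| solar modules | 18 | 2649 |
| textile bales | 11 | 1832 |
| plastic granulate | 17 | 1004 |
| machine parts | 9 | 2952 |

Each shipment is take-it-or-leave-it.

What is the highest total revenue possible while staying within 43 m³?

13118

Ranking by ratio (revenue/m³): glassware cases 449.86, auto components 330.67, machine parts 328.00, cable drums 320.25.
Greedy by ratio would take electronics pallets + cable drums + glassware cases + auto components + machine parts: 40 m³ used, total 13036.
Replace auto components with ceramic tiles: the trade gains 82 net, giving 13118 at 42 m³.
Next best is electronics pallets + cable drums + glassware cases + auto components + machine parts at 13036 (40 m³) — short by 82.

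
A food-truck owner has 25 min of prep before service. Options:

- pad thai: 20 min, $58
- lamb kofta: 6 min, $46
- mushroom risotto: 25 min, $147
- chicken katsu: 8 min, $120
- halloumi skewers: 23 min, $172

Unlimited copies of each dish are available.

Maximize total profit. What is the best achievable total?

360

By profit per min: chicken katsu 15.00, lamb kofta 7.67, halloumi skewers 7.48, mushroom risotto 5.88 lead.
The ratio ordering already packs tightly: 3×chicken katsu, 24 min, 360.
Every other selection either busts 25 min or fails to beat 360.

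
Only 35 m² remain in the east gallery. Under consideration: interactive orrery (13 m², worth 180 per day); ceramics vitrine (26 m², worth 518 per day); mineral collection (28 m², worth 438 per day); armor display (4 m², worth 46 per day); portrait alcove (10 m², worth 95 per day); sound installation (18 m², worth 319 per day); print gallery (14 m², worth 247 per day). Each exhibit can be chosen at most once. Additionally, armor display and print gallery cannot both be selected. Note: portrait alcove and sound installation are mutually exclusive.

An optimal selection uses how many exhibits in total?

Optimal total is 566.
One optimal bundle: sound installation + print gallery (32 m²).
Every optimal selection uses 2 exhibits.

2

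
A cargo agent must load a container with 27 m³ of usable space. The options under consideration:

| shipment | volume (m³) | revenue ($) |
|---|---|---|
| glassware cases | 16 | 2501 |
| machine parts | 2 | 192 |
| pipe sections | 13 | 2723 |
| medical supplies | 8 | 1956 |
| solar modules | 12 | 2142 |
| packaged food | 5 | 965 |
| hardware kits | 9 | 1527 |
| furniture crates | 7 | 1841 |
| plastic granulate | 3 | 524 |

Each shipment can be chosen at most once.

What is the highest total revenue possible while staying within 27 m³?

5939

Greedy by ratio would take machine parts + medical supplies + packaged food + furniture crates + plastic granulate: 25 m³ used, total 5478.
The 10 m³ tied up in machine parts and packaged food and plastic granulate is better spent on solar modules — total rises to 5939 (27 m³).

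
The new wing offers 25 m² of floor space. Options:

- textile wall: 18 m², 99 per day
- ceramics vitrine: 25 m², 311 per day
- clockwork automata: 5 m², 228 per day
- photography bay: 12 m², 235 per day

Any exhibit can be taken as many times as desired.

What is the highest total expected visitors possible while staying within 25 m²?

1140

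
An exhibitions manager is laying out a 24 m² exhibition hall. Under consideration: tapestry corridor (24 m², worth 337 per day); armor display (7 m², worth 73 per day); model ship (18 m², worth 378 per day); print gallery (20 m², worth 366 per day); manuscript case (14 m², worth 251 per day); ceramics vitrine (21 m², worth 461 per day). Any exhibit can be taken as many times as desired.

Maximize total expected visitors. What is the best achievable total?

Best packing: ceramics vitrine — 21 m², 461 total.
No other feasible combination exceeds 461.

461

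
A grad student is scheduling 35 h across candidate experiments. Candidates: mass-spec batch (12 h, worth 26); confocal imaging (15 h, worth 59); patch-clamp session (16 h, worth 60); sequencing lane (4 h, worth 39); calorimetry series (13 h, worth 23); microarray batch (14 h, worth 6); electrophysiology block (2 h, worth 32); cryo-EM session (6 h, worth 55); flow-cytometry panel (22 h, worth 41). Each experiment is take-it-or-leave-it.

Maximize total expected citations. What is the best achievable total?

Greedy by ratio would take confocal imaging + sequencing lane + electrophysiology block + cryo-EM session: 27 h used, total 185.
Replace confocal imaging with patch-clamp session: the trade gains 1 net, giving 186 at 28 h.
Next best is confocal imaging + sequencing lane + electrophysiology block + cryo-EM session at 185 (27 h) — short by 1.

186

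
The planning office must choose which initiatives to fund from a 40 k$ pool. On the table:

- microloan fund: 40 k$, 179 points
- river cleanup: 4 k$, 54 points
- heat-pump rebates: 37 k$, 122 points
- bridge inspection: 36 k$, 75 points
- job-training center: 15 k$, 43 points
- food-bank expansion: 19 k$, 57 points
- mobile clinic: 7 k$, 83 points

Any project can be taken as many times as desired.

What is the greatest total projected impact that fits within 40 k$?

540

Density check — river cleanup 13.50, mobile clinic 11.86, microloan fund 4.47 are the best per k$.
Best packing: 10×river cleanup — 40 k$, 540 total.
Nothing else within 40 k$ beats 540.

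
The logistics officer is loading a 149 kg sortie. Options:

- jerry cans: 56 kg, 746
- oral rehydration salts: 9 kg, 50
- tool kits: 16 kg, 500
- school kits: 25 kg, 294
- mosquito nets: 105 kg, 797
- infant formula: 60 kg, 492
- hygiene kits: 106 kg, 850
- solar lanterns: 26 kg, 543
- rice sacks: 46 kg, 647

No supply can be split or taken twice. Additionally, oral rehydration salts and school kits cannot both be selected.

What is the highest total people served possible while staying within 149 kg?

2436

Jerry cans + tool kits + solar lanterns + rice sacks uses 144 of the 149 kg and totals 2436.
Next best is jerry cans + tool kits + school kits + rice sacks at 2187 (143 kg) — short by 249.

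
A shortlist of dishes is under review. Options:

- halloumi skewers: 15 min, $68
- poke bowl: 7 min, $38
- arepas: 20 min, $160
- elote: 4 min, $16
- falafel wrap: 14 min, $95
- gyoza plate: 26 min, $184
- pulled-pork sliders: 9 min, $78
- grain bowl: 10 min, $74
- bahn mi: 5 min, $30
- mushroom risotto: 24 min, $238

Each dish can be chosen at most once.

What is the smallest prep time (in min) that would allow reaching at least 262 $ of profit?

29

Look for the lowest-prep combination reaching 262.
bahn mi + mushroom risotto: 268 profit at 29 min.
No combination under 29 min hits 262.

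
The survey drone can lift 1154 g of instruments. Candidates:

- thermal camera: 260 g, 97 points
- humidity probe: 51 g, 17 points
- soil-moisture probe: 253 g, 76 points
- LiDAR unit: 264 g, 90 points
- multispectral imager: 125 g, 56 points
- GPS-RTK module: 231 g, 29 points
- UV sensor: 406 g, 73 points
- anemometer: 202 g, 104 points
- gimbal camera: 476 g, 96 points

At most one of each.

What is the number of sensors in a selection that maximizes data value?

5

Best achievable data value is 423.
thermal camera + soil-moisture probe + LiDAR unit + multispectral imager + anemometer hits 423 at 1104 g.
Every optimal selection uses 5 sensors.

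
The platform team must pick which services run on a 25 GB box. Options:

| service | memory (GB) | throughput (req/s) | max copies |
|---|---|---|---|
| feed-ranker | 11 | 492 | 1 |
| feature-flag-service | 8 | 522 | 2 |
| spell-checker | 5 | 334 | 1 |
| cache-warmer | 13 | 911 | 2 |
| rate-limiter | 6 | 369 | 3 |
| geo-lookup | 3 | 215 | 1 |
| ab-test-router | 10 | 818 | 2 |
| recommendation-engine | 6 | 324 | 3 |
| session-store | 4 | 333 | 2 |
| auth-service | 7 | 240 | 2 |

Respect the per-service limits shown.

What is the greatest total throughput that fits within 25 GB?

Taking the top-ratio services first gives geo-lookup + ab-test-router + 2×session-store for 1699 (21 GB).
Dropping geo-lookup and 2×session-store frees 11 GB; slotting in spell-checker + ab-test-router (15 GB) lifts the total to 1970 at 25 GB.
No other feasible combination exceeds 1970.

1970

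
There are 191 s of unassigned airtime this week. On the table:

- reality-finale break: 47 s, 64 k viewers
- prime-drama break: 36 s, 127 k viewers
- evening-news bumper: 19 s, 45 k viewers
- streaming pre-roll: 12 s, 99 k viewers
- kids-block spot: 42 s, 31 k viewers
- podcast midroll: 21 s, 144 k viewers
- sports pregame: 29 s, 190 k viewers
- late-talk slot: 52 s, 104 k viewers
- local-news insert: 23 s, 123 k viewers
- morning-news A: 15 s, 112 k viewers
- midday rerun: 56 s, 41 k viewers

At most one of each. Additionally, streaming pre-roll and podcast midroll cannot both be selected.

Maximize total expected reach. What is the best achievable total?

805

By expected reach per s: streaming pre-roll 8.25, morning-news A 7.47, podcast midroll 6.86, sports pregame 6.55 lead.
Taking reality-finale break + prime-drama break + evening-news bumper + podcast midroll + sports pregame + local-news insert + morning-news A: 190 s used, 805 in expected reach.
Next best is prime-drama break + evening-news bumper + streaming pre-roll + sports pregame + late-talk slot + local-news insert + morning-news A at 800 (186 s) — short by 5.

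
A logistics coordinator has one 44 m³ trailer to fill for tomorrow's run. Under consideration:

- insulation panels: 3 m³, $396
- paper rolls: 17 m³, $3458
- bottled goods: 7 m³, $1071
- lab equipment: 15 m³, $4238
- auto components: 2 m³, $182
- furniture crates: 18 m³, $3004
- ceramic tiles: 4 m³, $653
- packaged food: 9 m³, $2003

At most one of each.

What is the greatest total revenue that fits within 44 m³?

10095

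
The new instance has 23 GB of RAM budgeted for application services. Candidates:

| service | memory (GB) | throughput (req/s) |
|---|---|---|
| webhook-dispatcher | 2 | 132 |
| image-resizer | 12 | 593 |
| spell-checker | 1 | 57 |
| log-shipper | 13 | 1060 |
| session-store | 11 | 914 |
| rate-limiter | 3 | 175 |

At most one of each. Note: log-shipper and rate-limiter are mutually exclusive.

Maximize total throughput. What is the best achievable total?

A density-first pass picks webhook-dispatcher + spell-checker + session-store + rate-limiter — 1278 at 17 GB.
The 6 GB tied up in webhook-dispatcher and spell-checker and rate-limiter is better spent on image-resizer — total rises to 1507 (23 GB).
The closest alternative, webhook-dispatcher + spell-checker + session-store + rate-limiter, reaches only 1278.

1507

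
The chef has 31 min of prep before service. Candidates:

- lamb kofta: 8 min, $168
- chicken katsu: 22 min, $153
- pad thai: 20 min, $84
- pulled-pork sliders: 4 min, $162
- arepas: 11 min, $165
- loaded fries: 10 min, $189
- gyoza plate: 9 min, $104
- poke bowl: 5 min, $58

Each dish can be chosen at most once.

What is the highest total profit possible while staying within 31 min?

623

Greedy by ratio would take lamb kofta + pulled-pork sliders + loaded fries + poke bowl: 27 min used, total 577.
The 5 min tied up in poke bowl is better spent on gyoza plate — total rises to 623 (31 min).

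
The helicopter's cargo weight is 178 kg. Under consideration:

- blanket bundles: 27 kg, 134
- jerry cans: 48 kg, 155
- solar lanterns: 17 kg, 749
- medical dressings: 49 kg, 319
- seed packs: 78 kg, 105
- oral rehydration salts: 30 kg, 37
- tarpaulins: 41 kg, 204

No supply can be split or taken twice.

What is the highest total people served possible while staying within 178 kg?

1443

The ratio ordering already packs tightly: blanket bundles + solar lanterns + medical dressings + oral rehydration salts + tarpaulins, 164 kg, 1443.
Runner-up jerry cans + solar lanterns + medical dressings + tarpaulins tops out at 1427.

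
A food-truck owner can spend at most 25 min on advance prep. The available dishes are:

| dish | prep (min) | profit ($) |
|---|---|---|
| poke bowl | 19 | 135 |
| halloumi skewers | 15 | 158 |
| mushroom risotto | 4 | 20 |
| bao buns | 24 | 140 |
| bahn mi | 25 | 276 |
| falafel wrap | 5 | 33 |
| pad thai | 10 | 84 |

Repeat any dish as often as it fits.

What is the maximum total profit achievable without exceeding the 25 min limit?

276

Best packing: bahn mi — 25 min, 276 total.
Nothing else within 25 min beats 276.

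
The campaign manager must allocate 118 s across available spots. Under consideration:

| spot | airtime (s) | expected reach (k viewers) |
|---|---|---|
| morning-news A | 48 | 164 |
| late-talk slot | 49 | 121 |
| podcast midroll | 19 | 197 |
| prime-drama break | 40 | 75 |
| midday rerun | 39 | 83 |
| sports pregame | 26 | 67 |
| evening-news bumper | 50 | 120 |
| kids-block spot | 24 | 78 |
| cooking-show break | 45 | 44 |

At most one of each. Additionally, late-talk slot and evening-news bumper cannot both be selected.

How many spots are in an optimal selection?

Optimal total is 506.
morning-news A + podcast midroll + sports pregame + kids-block spot hits 506 at 117 s.
All optima have 4 spots.

4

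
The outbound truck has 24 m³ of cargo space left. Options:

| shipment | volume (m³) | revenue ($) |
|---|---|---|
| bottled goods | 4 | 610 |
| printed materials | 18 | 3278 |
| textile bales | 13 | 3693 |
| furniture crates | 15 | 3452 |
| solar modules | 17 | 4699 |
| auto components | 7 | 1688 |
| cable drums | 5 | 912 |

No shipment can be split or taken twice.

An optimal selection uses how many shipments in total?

2

Optimal total is 6387.
One optimal bundle: solar modules + auto components (24 m³).
All optima have 2 shipments.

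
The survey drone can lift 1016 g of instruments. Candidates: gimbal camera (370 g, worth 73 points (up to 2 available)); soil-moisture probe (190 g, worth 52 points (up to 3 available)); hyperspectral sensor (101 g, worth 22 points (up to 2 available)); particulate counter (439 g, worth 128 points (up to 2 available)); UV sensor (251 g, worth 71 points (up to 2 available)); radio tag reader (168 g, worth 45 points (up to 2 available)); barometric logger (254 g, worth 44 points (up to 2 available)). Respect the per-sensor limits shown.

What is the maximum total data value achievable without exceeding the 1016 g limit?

284

Density check — particulate counter 0.29, UV sensor 0.28, soil-moisture probe 0.27, radio tag reader 0.27 are the best per g.
Greedy by ratio would take hyperspectral sensor + 2×particulate counter: 979 g used, total 278.
Replace hyperspectral sensor and particulate counter with 3×soil-moisture probe: the trade gains 6 net, giving 284 at 1009 g.
Every other selection either busts 1016 g or exceeds an availability limit or fails to beat 284.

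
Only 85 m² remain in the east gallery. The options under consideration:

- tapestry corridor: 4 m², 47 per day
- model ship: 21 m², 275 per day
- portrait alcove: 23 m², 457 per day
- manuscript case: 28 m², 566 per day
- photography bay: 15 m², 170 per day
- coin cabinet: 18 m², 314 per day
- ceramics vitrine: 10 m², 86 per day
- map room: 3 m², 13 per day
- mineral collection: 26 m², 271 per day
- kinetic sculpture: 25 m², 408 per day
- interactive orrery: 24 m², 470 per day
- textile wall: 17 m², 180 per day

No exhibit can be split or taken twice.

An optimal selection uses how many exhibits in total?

4

Best achievable expected visitors is 1579.
For example portrait alcove + manuscript case + ceramics vitrine + interactive orrery achieves it, using 85 m².
Every optimal selection uses 4 exhibits.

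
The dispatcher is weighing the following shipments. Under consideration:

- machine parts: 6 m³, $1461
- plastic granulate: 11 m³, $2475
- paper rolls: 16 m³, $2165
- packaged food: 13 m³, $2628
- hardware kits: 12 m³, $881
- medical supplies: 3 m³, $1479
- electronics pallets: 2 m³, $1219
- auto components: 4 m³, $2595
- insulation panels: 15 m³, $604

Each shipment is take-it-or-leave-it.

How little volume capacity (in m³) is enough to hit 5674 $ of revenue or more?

15

Look for the lowest-volume combination reaching 5674.
machine parts + medical supplies + electronics pallets + auto components: 6754 revenue at 15 m³.
No combination under 15 m³ hits 5674.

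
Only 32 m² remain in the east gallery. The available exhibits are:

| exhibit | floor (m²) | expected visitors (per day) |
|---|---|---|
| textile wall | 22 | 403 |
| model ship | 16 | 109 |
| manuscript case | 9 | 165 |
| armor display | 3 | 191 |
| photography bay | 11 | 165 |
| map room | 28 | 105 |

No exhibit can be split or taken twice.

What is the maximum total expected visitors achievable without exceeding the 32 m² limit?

Taking the top-ratio exhibits first gives manuscript case + armor display + photography bay for 521 (23 m²).
Replace manuscript case and photography bay with textile wall: the trade gains 73 net, giving 594 at 25 m².

594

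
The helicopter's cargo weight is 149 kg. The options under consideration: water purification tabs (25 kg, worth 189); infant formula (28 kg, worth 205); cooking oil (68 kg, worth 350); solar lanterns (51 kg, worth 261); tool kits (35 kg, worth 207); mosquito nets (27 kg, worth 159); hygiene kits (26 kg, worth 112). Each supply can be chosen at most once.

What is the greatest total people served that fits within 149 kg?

903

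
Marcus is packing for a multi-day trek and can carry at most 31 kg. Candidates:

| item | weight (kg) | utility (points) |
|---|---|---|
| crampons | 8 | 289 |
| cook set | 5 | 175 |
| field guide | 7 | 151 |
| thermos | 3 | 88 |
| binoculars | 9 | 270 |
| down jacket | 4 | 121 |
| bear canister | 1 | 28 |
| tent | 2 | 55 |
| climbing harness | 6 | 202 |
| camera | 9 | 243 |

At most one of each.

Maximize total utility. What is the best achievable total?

A density-first pass picks crampons + cook set + thermos + down jacket + bear canister + tent + climbing harness — 958 at 29 kg.
The 7 kg tied up in down jacket and bear canister and tent is better spent on binoculars — total rises to 1024 (31 kg).
Nothing else within 31 kg beats 1024.

1024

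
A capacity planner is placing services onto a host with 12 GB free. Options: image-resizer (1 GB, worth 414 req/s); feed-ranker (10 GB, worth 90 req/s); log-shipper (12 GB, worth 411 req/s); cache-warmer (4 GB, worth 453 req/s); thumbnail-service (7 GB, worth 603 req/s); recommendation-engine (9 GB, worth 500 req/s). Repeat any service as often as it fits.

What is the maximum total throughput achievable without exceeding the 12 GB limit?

Best packing: 12×image-resizer — 12 GB, 4968 total.

4968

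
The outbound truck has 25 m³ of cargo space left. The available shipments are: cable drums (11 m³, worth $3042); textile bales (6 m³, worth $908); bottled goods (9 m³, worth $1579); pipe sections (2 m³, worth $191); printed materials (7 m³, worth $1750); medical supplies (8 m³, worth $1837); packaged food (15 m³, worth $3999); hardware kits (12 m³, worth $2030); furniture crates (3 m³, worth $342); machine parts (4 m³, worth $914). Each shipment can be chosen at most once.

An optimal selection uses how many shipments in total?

3

The maximum revenue within 25 m³ is 6091.
printed materials + packaged food + furniture crates hits 6091 at 25 m³.
Any selection reaching 6091 contains exactly 3 shipments.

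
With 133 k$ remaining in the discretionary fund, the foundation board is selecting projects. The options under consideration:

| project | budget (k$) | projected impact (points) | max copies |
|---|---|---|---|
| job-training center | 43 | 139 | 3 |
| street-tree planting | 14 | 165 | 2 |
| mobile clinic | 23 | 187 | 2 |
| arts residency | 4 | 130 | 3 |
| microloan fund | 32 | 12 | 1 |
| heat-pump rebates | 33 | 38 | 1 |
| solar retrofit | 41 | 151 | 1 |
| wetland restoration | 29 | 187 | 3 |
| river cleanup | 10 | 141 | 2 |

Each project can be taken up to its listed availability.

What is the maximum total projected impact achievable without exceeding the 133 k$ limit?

1433

Density check — arts residency 32.50, river cleanup 14.10, street-tree planting 11.79 are the best per k$.
Filling by ratio: 2×street-tree planting + 2×mobile clinic + 3×arts residency + 2×river cleanup for 1376, with 27 k$ left unused.
The 4 k$ tied up in arts residency is better spent on wetland restoration — total rises to 1433 (131 k$).
That's the maximum — no swap from here does better than 1433.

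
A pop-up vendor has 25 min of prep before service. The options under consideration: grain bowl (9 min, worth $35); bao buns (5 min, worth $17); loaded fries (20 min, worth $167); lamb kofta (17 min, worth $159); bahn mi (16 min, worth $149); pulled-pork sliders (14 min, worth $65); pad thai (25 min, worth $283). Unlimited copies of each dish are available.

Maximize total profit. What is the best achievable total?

283

Taking pad thai: 25 min used, 283 in profit.
No other feasible combination exceeds 283.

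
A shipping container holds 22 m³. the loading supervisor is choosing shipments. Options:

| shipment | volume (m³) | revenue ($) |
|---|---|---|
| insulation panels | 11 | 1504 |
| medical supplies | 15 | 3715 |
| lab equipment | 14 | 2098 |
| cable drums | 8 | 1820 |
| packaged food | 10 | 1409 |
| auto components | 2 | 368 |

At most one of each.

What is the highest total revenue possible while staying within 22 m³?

Taking medical supplies + auto components: 17 m³ used, 4083 in revenue.
The spare 5 m³ is too small for any remaining shipment, and no exchange beats 4083.

4083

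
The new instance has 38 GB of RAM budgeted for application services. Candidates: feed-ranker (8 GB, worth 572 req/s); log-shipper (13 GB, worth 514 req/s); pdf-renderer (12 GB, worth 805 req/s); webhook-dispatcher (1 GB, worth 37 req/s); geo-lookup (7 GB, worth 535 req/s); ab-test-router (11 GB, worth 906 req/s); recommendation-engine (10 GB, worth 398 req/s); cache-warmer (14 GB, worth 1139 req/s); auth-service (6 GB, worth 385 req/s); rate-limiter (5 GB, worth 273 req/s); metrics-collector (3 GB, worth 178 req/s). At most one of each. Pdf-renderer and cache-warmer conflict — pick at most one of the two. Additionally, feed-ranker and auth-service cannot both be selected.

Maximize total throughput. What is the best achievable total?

Best packing: geo-lookup + ab-test-router + cache-warmer + auth-service — 38 GB, 2965 total.
Nothing else feasible within 38 GB beats 2965.

2965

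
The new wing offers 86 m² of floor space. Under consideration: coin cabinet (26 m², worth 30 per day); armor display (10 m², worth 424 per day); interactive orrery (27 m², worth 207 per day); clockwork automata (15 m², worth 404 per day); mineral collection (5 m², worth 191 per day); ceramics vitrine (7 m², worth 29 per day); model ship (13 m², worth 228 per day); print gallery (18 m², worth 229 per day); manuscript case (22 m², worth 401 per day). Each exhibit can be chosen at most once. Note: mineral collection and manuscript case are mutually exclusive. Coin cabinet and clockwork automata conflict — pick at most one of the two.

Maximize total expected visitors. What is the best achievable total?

1715

Density check — armor display 42.40, mineral collection 38.20, clockwork automata 26.93, manuscript case 18.23 are the best per m².
Best packing: armor display + clockwork automata + ceramics vitrine + model ship + print gallery + manuscript case — 85 m², 1715 total.
No other feasible combination exceeds 1715.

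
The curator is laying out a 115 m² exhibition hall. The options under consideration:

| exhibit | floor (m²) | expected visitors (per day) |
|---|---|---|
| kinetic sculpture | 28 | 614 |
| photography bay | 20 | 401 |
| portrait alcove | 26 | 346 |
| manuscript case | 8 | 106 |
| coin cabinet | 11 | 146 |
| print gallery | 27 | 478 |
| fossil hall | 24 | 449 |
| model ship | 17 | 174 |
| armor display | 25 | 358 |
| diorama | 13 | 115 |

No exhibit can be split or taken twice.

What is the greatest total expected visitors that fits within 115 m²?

Taking kinetic sculpture + photography bay + coin cabinet + print gallery + fossil hall: 110 m² used, 2088 in expected visitors.

2088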